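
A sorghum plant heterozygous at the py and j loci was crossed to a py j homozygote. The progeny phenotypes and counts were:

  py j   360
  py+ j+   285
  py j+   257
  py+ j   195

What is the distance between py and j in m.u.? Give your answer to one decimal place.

The two most frequent classes, py+ j+ (285) and py j (360), are the parental types, so the F1 was py+ j+ / py j.
The recombinant classes are py+ j and py j+: 195 + 257 = 452.
Recombination frequency = 452/1097 = 0.4120 ≈ 41.2%, i.e. 41.2 m.u.

41.2 m.u.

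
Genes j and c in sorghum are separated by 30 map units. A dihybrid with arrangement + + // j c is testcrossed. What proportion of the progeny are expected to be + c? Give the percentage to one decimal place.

15.0%

A map distance of 30 map units corresponds to a recombination frequency of 0.300.
The F1 is + + / j c, so + c is a recombinant gamete class with expected frequency r/2 = 0.300/2 = 0.1500.
That is 0.1500 = 15.0% of the progeny.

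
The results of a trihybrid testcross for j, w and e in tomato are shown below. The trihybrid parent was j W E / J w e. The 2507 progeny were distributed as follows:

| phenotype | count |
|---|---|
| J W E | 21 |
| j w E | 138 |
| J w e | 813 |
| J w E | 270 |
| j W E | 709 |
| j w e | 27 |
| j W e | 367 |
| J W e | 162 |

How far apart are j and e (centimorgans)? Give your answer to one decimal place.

27.3 centimorgans

The two rarest classes, J W E and j w e, are the double crossovers. Comparing them with the parentals, only the j allele has switched, so j is the middle locus and the order is e – j – w.
Crossovers in the e–j interval produce the single-crossover classes j W e and J w E (367 + 270 = 637) plus the double crossovers (48).
RF(e–j) = (637 + 48) / 2507 = 685/2507 = 0.2732 → 27.3 centimorgans.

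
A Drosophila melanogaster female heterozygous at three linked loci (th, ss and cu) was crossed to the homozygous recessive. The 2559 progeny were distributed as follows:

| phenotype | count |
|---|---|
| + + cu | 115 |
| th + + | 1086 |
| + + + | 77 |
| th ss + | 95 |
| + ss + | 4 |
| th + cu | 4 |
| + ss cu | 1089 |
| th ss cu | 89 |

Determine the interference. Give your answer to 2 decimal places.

The two most frequent reciprocal classes, th + + and + ss cu, are the parental types, so the F1 was th + + / + ss cu.
The two rarest classes, th + cu and + ss +, are the double crossovers. Comparing them with the parentals, only the cu allele has switched, so cu is the middle locus and the order is th – cu – ss.
th–cu: (166 + 8)/2559 = 0.0680; cu–ss: (210 + 8)/2559 = 0.0852.
Expected DCO frequency = 0.0680 × 0.0852 ≈ 0.00579; observed = 8/2559 ≈ 0.00313.
Coefficient of coincidence = 0.00313/0.00579 ≈ 0.54; interference = 1 − 0.54 = 0.46.

0.46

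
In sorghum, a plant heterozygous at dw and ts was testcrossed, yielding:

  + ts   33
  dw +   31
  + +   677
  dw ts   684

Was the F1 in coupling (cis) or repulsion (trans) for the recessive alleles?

The two most frequent classes are + + (677) and dw ts (684); these are the parental (non-recombinant) types.
So the F1 carried + + on one chromosome and dw ts on the other — the recessive alleles are on the same chromosome (cis / coupling).

cis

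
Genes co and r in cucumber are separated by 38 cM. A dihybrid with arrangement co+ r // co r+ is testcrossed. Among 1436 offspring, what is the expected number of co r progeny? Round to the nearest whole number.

A map distance of 38 cM corresponds to a recombination frequency of 0.380.
The F1 is co+ r / co r+, so co r is a recombinant gamete class with expected frequency r/2 = 0.380/2 = 0.1900.
Expected number = 0.1900 × 1436 = 272.84 ≈ 273.

273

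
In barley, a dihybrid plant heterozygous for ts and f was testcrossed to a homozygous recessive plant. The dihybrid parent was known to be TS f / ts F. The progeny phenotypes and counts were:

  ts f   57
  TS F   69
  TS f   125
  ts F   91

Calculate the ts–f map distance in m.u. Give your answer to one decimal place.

36.8 m.u.

The recombinant classes are TS F and ts f: 69 + 57 = 126.
Recombination frequency = 126/342 = 0.3684 ≈ 36.8%, i.e. 36.8 m.u.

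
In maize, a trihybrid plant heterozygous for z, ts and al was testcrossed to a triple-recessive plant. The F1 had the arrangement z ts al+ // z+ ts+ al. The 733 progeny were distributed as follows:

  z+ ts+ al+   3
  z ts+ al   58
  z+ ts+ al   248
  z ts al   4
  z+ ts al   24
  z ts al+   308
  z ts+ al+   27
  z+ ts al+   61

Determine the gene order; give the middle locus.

al

The two rarest classes, z ts al and z+ ts+ al+, are the double crossovers. Comparing them with the parentals, only the al allele has switched, so al is the middle locus and the order is ts – al – z.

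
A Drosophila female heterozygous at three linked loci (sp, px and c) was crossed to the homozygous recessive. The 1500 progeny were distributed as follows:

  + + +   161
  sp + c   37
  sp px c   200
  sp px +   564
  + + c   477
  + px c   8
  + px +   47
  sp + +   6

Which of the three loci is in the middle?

px

The two most frequent reciprocal classes, sp px + and + + c, are the parental types, so the F1 was sp px + / + + c.
The two rarest classes, sp + + and + px c, are the double crossovers. Comparing them with the parentals, only the px allele has switched, so px is the middle locus and the order is c – px – sp.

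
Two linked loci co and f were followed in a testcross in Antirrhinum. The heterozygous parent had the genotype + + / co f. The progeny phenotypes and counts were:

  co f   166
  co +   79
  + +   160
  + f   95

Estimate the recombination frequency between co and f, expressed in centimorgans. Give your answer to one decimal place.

The recombinant classes are + f and co +: 95 + 79 = 174.
Recombination frequency = 174/500 = 0.3480 ≈ 34.8%, i.e. 34.8 centimorgans.

34.8 centimorgans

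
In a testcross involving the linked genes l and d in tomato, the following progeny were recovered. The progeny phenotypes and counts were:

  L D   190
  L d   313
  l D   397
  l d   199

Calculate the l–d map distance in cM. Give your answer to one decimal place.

35.4 cM

The two most frequent classes, L d (313) and l D (397), are the parental types, so the F1 was L d / l D.
The recombinant classes are L D and l d: 190 + 199 = 389.
Recombination frequency = 389/1099 = 0.3540 ≈ 35.4%, i.e. 35.4 cM.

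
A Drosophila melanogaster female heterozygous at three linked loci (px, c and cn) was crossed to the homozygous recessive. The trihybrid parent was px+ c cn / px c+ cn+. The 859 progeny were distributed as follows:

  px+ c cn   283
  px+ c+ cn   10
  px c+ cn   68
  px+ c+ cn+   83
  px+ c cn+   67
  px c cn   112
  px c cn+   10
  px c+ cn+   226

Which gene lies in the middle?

c

The two rarest classes, px+ c+ cn and px c cn+, are the double crossovers. Comparing them with the parentals, only the c allele has switched, so c is the middle locus and the order is px – c – cn.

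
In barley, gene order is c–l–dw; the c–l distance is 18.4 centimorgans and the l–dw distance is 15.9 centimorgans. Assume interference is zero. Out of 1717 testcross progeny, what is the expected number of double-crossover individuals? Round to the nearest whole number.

Map distances give recombination frequencies of 0.184 and 0.159 for the two intervals.
With no interference, expected double-crossover frequency = 0.184 × 0.159 = 0.02926.
Expected number = 0.02926 × 1717 = 50.23 ≈ 50.

50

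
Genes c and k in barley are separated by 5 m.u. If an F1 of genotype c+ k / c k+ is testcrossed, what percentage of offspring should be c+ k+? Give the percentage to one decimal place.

A map distance of 5 m.u. corresponds to a recombination frequency of 0.050.
The F1 is c+ k / c k+, so c+ k+ is a recombinant gamete class with expected frequency r/2 = 0.050/2 = 0.0250.
That is 0.0250 = 2.5% of the progeny.

2.5%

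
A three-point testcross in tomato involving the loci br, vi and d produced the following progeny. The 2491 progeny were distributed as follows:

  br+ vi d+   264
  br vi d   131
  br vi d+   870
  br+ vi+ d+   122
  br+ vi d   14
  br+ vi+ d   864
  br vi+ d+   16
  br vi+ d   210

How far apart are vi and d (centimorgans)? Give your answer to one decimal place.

The two most frequent reciprocal classes, br+ vi+ d and br vi d+, are the parental types, so the F1 was br+ vi+ d / br vi d+.
The two rarest classes, br+ vi d and br vi+ d+, are the double crossovers. Comparing them with the parentals, only the vi allele has switched, so vi is the middle locus and the order is br – vi – d.
Crossovers in the vi–d interval produce the single-crossover classes br+ vi+ d+ and br vi d (122 + 131 = 253) plus the double crossovers (30).
RF(vi–d) = (253 + 30) / 2491 = 283/2491 = 0.1136 → 11.4 centimorgans.

11.4 centimorgans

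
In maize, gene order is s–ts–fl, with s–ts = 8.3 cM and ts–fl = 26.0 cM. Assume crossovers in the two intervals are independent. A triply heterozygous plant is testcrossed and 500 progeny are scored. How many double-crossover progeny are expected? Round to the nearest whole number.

11

Map distances give recombination frequencies of 0.083 and 0.260 for the two intervals.
With no interference, expected double-crossover frequency = 0.083 × 0.260 = 0.02158.
Expected number = 0.02158 × 500 = 10.79 ≈ 11.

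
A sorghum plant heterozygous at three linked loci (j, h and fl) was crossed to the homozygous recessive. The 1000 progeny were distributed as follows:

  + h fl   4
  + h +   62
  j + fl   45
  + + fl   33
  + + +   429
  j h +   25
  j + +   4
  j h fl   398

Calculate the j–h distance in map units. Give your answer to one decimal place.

The two most frequent reciprocal classes, + + + and j h fl, are the parental types, so the F1 was + + + / j h fl.
The two rarest classes, j + + and + h fl, are the double crossovers. Comparing them with the parentals, only the j allele has switched, so j is the middle locus and the order is fl – j – h.
Crossovers in the j–h interval produce the single-crossover classes + h + and j + fl (62 + 45 = 107) plus the double crossovers (8).
RF(j–h) = (107 + 8) / 1000 = 115/1000 = 0.1150 → 11.5 map units.

11.5 map units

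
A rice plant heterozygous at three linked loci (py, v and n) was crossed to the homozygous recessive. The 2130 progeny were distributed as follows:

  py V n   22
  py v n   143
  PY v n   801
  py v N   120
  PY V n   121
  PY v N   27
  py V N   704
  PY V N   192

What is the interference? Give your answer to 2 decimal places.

The two most frequent reciprocal classes, py V N and PY v n, are the parental types, so the F1 was py V N / PY v n.
The two rarest classes, py V n and PY v N, are the double crossovers. Comparing them with the parentals, only the n allele has switched, so n is the middle locus and the order is v – n – py.
v–n: (241 + 49)/2130 = 0.1362; n–py: (335 + 49)/2130 = 0.1803.
Expected DCO frequency = 0.1362 × 0.1803 ≈ 0.02456; observed = 49/2130 ≈ 0.02300.
Coefficient of coincidence = 0.02300/0.02456 ≈ 0.94; interference = 1 − 0.94 = 0.06.

0.06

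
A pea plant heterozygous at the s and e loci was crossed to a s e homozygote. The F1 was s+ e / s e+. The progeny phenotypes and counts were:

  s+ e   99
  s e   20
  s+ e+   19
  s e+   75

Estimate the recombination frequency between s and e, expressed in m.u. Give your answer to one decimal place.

The recombinant classes are s+ e+ and s e: 19 + 20 = 39.
Recombination frequency = 39/213 = 0.1831 ≈ 18.3%, i.e. 18.3 m.u.

18.3 m.u.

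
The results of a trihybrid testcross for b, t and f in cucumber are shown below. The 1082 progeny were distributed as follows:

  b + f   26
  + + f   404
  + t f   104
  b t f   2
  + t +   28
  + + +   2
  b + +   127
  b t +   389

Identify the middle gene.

The two most frequent reciprocal classes, b t + and + + f, are the parental types, so the F1 was b t + / + + f.
The two rarest classes, b t f and + + +, are the double crossovers. Comparing them with the parentals, only the f allele has switched, so f is the middle locus and the order is b – f – t.

f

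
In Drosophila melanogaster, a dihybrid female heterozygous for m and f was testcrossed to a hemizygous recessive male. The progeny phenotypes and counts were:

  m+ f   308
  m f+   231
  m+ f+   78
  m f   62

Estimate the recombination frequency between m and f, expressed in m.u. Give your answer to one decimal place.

20.6 m.u.

The two most frequent classes, m+ f (308) and m f+ (231), are the parental types, so the F1 was m+ f / m f+.
The recombinant classes are m+ f+ and m f: 78 + 62 = 140.
Recombination frequency = 140/679 = 0.2062 ≈ 20.6%, i.e. 20.6 m.u.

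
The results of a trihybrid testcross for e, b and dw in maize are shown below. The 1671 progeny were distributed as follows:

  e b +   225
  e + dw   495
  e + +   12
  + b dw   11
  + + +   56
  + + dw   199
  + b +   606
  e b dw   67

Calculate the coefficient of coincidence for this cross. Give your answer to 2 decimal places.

0.59

The two most frequent reciprocal classes, e + dw and + b +, are the parental types, so the F1 was e + dw / + b +.
The two rarest classes, e + + and + b dw, are the double crossovers. Comparing them with the parentals, only the dw allele has switched, so dw is the middle locus and the order is b – dw – e.
b–dw: (123 + 23)/1671 = 0.0874; dw–e: (424 + 23)/1671 = 0.2675.
Expected DCO frequency = 0.0874 × 0.2675 ≈ 0.02338; observed = 23/1671 ≈ 0.01376.
Coefficient of coincidence = 0.01376/0.02338 ≈ 0.59.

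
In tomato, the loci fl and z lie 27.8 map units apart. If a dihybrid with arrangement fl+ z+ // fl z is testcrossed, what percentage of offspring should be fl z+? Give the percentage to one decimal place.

13.9%

A map distance of 27.8 map units corresponds to a recombination frequency of 0.278.
The F1 is fl+ z+ / fl z, so fl z+ is a recombinant gamete class with expected frequency r/2 = 0.278/2 = 0.1390.
That is 0.1390 = 13.9% of the progeny.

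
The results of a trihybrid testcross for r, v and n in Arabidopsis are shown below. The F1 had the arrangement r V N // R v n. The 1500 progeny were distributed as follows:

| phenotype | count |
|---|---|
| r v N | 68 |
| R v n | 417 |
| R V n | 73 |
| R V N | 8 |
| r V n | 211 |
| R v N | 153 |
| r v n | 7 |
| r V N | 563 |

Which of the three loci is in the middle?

r

The two rarest classes, R V N and r v n, are the double crossovers. Comparing them with the parentals, only the r allele has switched, so r is the middle locus and the order is v – r – n.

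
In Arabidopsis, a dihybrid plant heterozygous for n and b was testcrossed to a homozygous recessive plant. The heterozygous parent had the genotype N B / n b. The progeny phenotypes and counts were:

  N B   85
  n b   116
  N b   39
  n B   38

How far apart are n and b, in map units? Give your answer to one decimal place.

The recombinant classes are N b and n B: 39 + 38 = 77.
Recombination frequency = 77/278 = 0.2770 ≈ 27.7%, i.e. 27.7 map units.

27.7 map units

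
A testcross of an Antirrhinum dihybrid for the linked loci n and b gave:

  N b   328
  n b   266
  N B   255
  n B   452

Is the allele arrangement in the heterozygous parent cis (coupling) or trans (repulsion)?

The two most frequent classes are N b (328) and n B (452); these are the parental (non-recombinant) types.
So the F1 carried N b on one chromosome and n B on the other — the recessive alleles are on opposite chromosomes (trans / repulsion).

trans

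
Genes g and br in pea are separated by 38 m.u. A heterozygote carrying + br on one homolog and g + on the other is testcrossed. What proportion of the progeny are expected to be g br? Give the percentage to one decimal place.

A map distance of 38 m.u. corresponds to a recombination frequency of 0.380.
The F1 is + br / g +, so g br is a recombinant gamete class with expected frequency r/2 = 0.380/2 = 0.1900.
That is 0.1900 = 19.0% of the progeny.

19.0%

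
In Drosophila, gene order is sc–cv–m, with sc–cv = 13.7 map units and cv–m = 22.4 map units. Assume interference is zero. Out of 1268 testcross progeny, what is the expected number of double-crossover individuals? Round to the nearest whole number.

Map distances give recombination frequencies of 0.137 and 0.224 for the two intervals.
With no interference, expected double-crossover frequency = 0.137 × 0.224 = 0.03069.
Expected number = 0.03069 × 1268 = 38.91 ≈ 39.

39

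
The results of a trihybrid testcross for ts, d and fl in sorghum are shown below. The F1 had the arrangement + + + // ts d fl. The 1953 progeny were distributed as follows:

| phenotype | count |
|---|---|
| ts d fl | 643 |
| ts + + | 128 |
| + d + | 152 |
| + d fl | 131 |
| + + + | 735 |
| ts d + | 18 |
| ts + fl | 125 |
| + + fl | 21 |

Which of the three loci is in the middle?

fl

The two rarest classes, + + fl and ts d +, are the double crossovers. Comparing them with the parentals, only the fl allele has switched, so fl is the middle locus and the order is ts – fl – d.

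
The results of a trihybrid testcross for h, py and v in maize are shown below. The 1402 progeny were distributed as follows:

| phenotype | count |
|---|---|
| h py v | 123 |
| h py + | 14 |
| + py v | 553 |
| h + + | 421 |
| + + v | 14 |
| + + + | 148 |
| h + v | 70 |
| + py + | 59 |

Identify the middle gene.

py

The two most frequent reciprocal classes, + py v and h + +, are the parental types, so the F1 was + py v / h + +.
The two rarest classes, + + v and h py +, are the double crossovers. Comparing them with the parentals, only the py allele has switched, so py is the middle locus and the order is v – py – h.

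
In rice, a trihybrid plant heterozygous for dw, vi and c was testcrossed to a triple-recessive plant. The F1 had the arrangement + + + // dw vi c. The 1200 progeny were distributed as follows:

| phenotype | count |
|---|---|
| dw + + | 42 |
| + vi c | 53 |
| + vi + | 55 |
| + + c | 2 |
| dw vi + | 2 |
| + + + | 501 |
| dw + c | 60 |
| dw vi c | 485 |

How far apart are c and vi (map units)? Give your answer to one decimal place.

9.9 map units

The two rarest classes, + + c and dw vi +, are the double crossovers. Comparing them with the parentals, only the c allele has switched, so c is the middle locus and the order is dw – c – vi.
Crossovers in the c–vi interval produce the single-crossover classes + vi + and dw + c (55 + 60 = 115) plus the double crossovers (4).
RF(c–vi) = (115 + 4) / 1200 = 119/1200 = 0.0992 → 9.9 map units.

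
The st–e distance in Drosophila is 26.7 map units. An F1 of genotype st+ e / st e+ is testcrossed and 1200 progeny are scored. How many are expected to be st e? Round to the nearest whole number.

160

A map distance of 26.7 map units corresponds to a recombination frequency of 0.267.
The F1 is st+ e / st e+, so st e is a recombinant gamete class with expected frequency r/2 = 0.267/2 = 0.1335.
Expected number = 0.1335 × 1200 = 160.20 ≈ 160.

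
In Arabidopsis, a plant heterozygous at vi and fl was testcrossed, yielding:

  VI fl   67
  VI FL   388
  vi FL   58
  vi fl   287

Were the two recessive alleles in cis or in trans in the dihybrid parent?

The two most frequent classes are VI FL (388) and vi fl (287); these are the parental (non-recombinant) types.
So the F1 carried VI FL on one chromosome and vi fl on the other — the recessive alleles are on the same chromosome (cis / coupling).

cis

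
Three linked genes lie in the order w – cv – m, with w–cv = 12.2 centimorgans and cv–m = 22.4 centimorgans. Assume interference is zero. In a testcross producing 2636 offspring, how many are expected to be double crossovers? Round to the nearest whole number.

Map distances give recombination frequencies of 0.122 and 0.224 for the two intervals.
With no interference, expected double-crossover frequency = 0.122 × 0.224 = 0.02733.
Expected number = 0.02733 × 2636 = 72.04 ≈ 72.

72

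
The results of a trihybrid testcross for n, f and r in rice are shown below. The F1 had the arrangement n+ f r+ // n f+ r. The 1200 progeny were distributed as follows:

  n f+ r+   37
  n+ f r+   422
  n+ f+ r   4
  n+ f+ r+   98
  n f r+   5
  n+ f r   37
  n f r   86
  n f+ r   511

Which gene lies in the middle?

The two rarest classes, n f r+ and n+ f+ r, are the double crossovers. Comparing them with the parentals, only the n allele has switched, so n is the middle locus and the order is r – n – f.

n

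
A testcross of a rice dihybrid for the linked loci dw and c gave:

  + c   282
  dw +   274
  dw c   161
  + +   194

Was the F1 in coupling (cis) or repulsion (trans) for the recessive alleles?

trans

The two most frequent classes are + c (282) and dw + (274); these are the parental (non-recombinant) types.
So the F1 carried + c on one chromosome and dw + on the other — the recessive alleles are on opposite chromosomes (trans / repulsion).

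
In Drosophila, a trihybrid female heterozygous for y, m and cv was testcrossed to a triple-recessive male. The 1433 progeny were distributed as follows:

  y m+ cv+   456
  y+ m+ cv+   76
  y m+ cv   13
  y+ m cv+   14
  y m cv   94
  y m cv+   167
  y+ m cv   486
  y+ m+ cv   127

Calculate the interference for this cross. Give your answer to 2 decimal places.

0.39

The two most frequent reciprocal classes, y+ m cv and y m+ cv+, are the parental types, so the F1 was y+ m cv / y m+ cv+.
The two rarest classes, y+ m cv+ and y m+ cv, are the double crossovers. Comparing them with the parentals, only the cv allele has switched, so cv is the middle locus and the order is m – cv – y.
m–cv: (294 + 27)/1433 = 0.2240; cv–y: (170 + 27)/1433 = 0.1375.
Expected DCO frequency = 0.2240 × 0.1375 ≈ 0.03080; observed = 27/1433 ≈ 0.01884.
Coefficient of coincidence = 0.01884/0.03080 ≈ 0.61; interference = 1 − 0.61 = 0.39.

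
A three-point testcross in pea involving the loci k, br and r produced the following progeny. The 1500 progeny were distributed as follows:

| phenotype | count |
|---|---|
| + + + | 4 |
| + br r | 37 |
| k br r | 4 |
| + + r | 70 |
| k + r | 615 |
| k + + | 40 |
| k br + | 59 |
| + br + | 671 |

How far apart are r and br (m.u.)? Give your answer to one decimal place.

The two most frequent reciprocal classes, + br + and k + r, are the parental types, so the F1 was + br + / k + r.
The two rarest classes, + + + and k br r, are the double crossovers. Comparing them with the parentals, only the br allele has switched, so br is the middle locus and the order is r – br – k.
Crossovers in the r–br interval produce the single-crossover classes + br r and k + + (37 + 40 = 77) plus the double crossovers (8).
RF(r–br) = (77 + 8) / 1500 = 85/1500 = 0.0567 → 5.7 m.u.

5.7 m.u.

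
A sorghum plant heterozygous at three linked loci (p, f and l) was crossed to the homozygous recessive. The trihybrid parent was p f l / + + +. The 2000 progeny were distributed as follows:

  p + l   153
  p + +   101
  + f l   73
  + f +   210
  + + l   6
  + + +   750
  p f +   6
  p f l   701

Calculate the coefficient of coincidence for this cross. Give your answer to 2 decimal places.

The two rarest classes, p f + and + + l, are the double crossovers. Comparing them with the parentals, only the l allele has switched, so l is the middle locus and the order is f – l – p.
f–l: (363 + 12)/2000 = 0.1875; l–p: (174 + 12)/2000 = 0.0930.
Expected DCO frequency = 0.1875 × 0.0930 ≈ 0.01744; observed = 12/2000 ≈ 0.00600.
Coefficient of coincidence = 0.00600/0.01744 ≈ 0.34.

0.34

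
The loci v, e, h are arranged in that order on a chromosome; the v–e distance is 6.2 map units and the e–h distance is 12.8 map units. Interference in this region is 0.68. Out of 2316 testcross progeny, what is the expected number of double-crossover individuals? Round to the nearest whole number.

Map distances give recombination frequencies of 0.062 and 0.128 for the two intervals.
With interference 0.68 (so coincidence = 0.32), expected double-crossover frequency = 0.062 × 0.128 × 0.32 = 0.00254.
Expected number = 0.00254 × 2316 = 5.88 ≈ 6.

6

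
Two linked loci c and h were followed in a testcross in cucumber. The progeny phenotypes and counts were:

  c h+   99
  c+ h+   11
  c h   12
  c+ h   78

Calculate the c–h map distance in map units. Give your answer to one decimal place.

The two most frequent classes, c+ h (78) and c h+ (99), are the parental types, so the F1 was c+ h / c h+.
The recombinant classes are c+ h+ and c h: 11 + 12 = 23.
Recombination frequency = 23/200 = 0.1150 ≈ 11.5%, i.e. 11.5 map units.

11.5 map units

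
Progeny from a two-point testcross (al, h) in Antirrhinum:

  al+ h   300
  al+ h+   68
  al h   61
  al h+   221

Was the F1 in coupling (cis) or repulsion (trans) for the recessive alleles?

trans

The two most frequent classes are al+ h (300) and al h+ (221); these are the parental (non-recombinant) types.
So the F1 carried al+ h on one chromosome and al h+ on the other — the recessive alleles are on opposite chromosomes (trans / repulsion).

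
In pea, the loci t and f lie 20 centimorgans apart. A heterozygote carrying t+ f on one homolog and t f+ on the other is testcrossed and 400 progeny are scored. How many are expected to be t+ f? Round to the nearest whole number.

A map distance of 20 centimorgans corresponds to a recombination frequency of 0.200.
The F1 is t+ f / t f+, so t+ f is a parental gamete class with expected frequency (1 − r)/2 = 0.800/2 = 0.4000.
Expected number = 0.4000 × 400 = 160.00 ≈ 160.

160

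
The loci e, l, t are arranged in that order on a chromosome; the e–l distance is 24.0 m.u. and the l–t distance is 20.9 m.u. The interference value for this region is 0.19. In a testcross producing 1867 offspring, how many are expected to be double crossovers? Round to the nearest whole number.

Map distances give recombination frequencies of 0.240 and 0.209 for the two intervals.
With interference 0.19 (so coincidence = 0.81), expected double-crossover frequency = 0.240 × 0.209 × 0.81 = 0.04063.
Expected number = 0.04063 × 1867 = 75.86 ≈ 76.

76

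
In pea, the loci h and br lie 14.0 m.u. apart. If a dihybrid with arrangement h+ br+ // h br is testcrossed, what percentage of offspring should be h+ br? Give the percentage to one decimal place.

A map distance of 14.0 m.u. corresponds to a recombination frequency of 0.140.
The F1 is h+ br+ / h br, so h+ br is a recombinant gamete class with expected frequency r/2 = 0.140/2 = 0.0700.
That is 0.0700 = 7.0% of the progeny.

7.0%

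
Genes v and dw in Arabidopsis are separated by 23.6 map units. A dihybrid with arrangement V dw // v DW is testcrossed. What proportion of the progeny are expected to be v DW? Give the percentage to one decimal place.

38.2%

A map distance of 23.6 map units corresponds to a recombination frequency of 0.236.
The F1 is V dw / v DW, so v DW is a parental gamete class with expected frequency (1 − r)/2 = 0.764/2 = 0.3820.
That is 0.3820 = 38.2% of the progeny.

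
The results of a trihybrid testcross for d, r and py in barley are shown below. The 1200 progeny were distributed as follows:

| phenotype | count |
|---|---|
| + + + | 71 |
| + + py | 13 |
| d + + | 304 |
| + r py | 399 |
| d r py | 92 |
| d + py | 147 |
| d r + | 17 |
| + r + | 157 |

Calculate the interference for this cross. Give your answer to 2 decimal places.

0.44

The two most frequent reciprocal classes, d + + and + r py, are the parental types, so the F1 was d + + / + r py.
The two rarest classes, d r + and + + py, are the double crossovers. Comparing them with the parentals, only the r allele has switched, so r is the middle locus and the order is d – r – py.
d–r: (163 + 30)/1200 = 0.1608; r–py: (304 + 30)/1200 = 0.2783.
Expected DCO frequency = 0.1608 × 0.2783 ≈ 0.04475; observed = 30/1200 ≈ 0.02500.
Coefficient of coincidence = 0.02500/0.04475 ≈ 0.56; interference = 1 − 0.56 = 0.44.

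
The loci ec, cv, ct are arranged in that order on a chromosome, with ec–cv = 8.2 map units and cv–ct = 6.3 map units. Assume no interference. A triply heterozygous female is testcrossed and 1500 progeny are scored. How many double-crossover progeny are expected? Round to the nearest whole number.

8

Map distances give recombination frequencies of 0.082 and 0.063 for the two intervals.
With no interference, expected double-crossover frequency = 0.082 × 0.063 = 0.00517.
Expected number = 0.00517 × 1500 = 7.75 ≈ 8.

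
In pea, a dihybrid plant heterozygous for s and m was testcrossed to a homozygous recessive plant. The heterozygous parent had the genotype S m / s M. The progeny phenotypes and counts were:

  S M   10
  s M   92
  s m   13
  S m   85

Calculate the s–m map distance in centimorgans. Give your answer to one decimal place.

The recombinant classes are S M and s m: 10 + 13 = 23.
Recombination frequency = 23/200 = 0.1150 ≈ 11.5%, i.e. 11.5 centimorgans.

11.5 centimorgans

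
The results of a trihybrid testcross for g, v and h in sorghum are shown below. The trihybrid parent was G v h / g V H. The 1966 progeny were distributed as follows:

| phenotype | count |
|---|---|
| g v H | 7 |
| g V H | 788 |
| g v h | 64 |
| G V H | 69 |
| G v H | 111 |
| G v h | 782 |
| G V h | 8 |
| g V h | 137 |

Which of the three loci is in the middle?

The two rarest classes, G V h and g v H, are the double crossovers. Comparing them with the parentals, only the v allele has switched, so v is the middle locus and the order is g – v – h.

v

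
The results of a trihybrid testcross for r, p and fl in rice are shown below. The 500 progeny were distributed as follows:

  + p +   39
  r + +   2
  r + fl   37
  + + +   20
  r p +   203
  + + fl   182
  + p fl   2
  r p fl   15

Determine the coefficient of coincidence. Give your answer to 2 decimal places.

0.64

The two most frequent reciprocal classes, r p + and + + fl, are the parental types, so the F1 was r p + / + + fl.
The two rarest classes, r + + and + p fl, are the double crossovers. Comparing them with the parentals, only the p allele has switched, so p is the middle locus and the order is fl – p – r.
fl–p: (35 + 4)/500 = 0.0780; p–r: (76 + 4)/500 = 0.1600.
Expected DCO frequency = 0.0780 × 0.1600 ≈ 0.01248; observed = 4/500 ≈ 0.00800.
Coefficient of coincidence = 0.00800/0.01248 ≈ 0.64.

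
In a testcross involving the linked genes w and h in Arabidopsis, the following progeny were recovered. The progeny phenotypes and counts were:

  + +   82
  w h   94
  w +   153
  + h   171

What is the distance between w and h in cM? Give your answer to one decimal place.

35.2 cM

The two most frequent classes, + h (171) and w + (153), are the parental types, so the F1 was + h / w +.
The recombinant classes are + + and w h: 82 + 94 = 176.
Recombination frequency = 176/500 = 0.3520 ≈ 35.2%, i.e. 35.2 cM.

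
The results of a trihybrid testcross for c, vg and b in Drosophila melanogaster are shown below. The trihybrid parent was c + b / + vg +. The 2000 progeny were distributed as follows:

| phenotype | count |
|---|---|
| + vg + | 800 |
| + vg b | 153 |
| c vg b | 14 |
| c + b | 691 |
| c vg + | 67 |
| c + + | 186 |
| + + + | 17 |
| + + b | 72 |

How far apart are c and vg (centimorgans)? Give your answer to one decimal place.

8.5 centimorgans

The two rarest classes, c vg b and + + +, are the double crossovers. Comparing them with the parentals, only the vg allele has switched, so vg is the middle locus and the order is b – vg – c.
Crossovers in the vg–c interval produce the single-crossover classes + + b and c vg + (72 + 67 = 139) plus the double crossovers (31).
RF(vg–c) = (139 + 31) / 2000 = 170/2000 = 0.0850 → 8.5 centimorgans.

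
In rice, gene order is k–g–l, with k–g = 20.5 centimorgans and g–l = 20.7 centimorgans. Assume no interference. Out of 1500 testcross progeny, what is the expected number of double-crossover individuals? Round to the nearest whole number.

64

Map distances give recombination frequencies of 0.205 and 0.207 for the two intervals.
With no interference, expected double-crossover frequency = 0.205 × 0.207 = 0.04243.
Expected number = 0.04243 × 1500 = 63.65 ≈ 64.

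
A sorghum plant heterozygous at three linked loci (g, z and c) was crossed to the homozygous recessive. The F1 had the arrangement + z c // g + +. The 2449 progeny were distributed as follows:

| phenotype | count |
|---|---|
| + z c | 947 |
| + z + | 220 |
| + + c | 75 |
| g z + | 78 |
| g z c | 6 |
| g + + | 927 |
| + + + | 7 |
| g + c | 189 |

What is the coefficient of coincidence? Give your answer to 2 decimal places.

0.45

The two rarest classes, g z c and + + +, are the double crossovers. Comparing them with the parentals, only the g allele has switched, so g is the middle locus and the order is c – g – z.
c–g: (409 + 13)/2449 = 0.1723; g–z: (153 + 13)/2449 = 0.0678.
Expected DCO frequency = 0.1723 × 0.0678 ≈ 0.01168; observed = 13/2449 ≈ 0.00531.
Coefficient of coincidence = 0.00531/0.01168 ≈ 0.45.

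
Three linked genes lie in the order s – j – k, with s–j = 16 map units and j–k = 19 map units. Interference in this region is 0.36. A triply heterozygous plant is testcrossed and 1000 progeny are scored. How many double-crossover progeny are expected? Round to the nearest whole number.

19

Map distances give recombination frequencies of 0.160 and 0.190 for the two intervals.
With interference 0.36 (so coincidence = 0.64), expected double-crossover frequency = 0.160 × 0.190 × 0.64 = 0.01946.
Expected number = 0.01946 × 1000 = 19.46 ≈ 19.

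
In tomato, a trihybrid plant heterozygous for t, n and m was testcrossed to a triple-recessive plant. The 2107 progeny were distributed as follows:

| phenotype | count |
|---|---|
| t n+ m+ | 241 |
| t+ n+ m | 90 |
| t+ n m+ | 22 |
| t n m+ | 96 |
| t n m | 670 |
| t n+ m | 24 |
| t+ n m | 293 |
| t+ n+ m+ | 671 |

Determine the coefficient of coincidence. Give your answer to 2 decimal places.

0.72

The two most frequent reciprocal classes, t+ n+ m+ and t n m, are the parental types, so the F1 was t+ n+ m+ / t n m.
The two rarest classes, t+ n m+ and t n+ m, are the double crossovers. Comparing them with the parentals, only the n allele has switched, so n is the middle locus and the order is t – n – m.
t–n: (534 + 46)/2107 = 0.2753; n–m: (186 + 46)/2107 = 0.1101.
Expected DCO frequency = 0.2753 × 0.1101 ≈ 0.03031; observed = 46/2107 ≈ 0.02183.
Coefficient of coincidence = 0.02183/0.03031 ≈ 0.72.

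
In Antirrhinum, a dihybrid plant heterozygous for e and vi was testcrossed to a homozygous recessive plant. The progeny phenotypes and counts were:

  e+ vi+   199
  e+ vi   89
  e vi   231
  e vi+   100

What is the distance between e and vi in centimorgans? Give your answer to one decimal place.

The two most frequent classes, e+ vi+ (199) and e vi (231), are the parental types, so the F1 was e+ vi+ / e vi.
The recombinant classes are e+ vi and e vi+: 89 + 100 = 189.
Recombination frequency = 189/619 = 0.3053 ≈ 30.5%, i.e. 30.5 centimorgans.

30.5 centimorgans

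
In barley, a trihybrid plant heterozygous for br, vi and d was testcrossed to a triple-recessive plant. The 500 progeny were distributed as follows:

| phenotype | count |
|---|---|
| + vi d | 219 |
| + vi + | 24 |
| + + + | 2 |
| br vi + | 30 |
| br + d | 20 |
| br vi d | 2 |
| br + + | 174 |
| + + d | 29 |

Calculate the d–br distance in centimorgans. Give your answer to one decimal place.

The two most frequent reciprocal classes, br + + and + vi d, are the parental types, so the F1 was br + + / + vi d.
The two rarest classes, + + + and br vi d, are the double crossovers. Comparing them with the parentals, only the br allele has switched, so br is the middle locus and the order is d – br – vi.
Crossovers in the d–br interval produce the single-crossover classes br + d and + vi + (20 + 24 = 44) plus the double crossovers (4).
RF(d–br) = (44 + 4) / 500 = 48/500 = 0.0960 → 9.6 centimorgans.

9.6 centimorgans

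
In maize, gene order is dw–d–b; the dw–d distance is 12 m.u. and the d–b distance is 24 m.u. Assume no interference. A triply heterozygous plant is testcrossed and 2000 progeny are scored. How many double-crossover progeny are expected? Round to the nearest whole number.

58

Map distances give recombination frequencies of 0.120 and 0.240 for the two intervals.
With no interference, expected double-crossover frequency = 0.120 × 0.240 = 0.02880.
Expected number = 0.02880 × 2000 = 57.60 ≈ 58.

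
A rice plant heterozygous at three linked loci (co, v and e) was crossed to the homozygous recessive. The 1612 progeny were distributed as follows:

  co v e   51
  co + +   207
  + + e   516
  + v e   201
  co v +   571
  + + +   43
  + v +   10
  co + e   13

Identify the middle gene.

The two most frequent reciprocal classes, co v + and + + e, are the parental types, so the F1 was co v + / + + e.
The two rarest classes, + v + and co + e, are the double crossovers. Comparing them with the parentals, only the co allele has switched, so co is the middle locus and the order is v – co – e.

co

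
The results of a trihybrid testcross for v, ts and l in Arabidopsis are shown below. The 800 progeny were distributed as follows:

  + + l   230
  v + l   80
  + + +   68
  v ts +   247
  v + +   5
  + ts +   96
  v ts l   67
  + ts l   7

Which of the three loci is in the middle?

The two most frequent reciprocal classes, + + l and v ts +, are the parental types, so the F1 was + + l / v ts +.
The two rarest classes, + ts l and v + +, are the double crossovers. Comparing them with the parentals, only the ts allele has switched, so ts is the middle locus and the order is v – ts – l.

ts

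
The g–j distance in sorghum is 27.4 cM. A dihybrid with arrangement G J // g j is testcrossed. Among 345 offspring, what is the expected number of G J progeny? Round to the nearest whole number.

125

A map distance of 27.4 cM corresponds to a recombination frequency of 0.274.
The F1 is G J / g j, so G J is a parental gamete class with expected frequency (1 − r)/2 = 0.726/2 = 0.3630.
Expected number = 0.3630 × 345 = 125.23 ≈ 125.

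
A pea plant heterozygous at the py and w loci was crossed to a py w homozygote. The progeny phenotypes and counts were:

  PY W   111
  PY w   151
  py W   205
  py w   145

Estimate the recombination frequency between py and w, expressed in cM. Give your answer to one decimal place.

41.8 cM

The two most frequent classes, PY w (151) and py W (205), are the parental types, so the F1 was PY w / py W.
The recombinant classes are PY W and py w: 111 + 145 = 256.
Recombination frequency = 256/612 = 0.4183 ≈ 41.8%, i.e. 41.8 cM.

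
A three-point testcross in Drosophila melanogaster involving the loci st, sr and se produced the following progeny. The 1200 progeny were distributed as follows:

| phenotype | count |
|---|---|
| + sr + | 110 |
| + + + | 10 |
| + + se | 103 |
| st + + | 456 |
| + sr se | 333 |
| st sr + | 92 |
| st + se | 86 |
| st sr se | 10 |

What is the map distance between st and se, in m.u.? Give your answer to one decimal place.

The two most frequent reciprocal classes, + sr se and st + +, are the parental types, so the F1 was + sr se / st + +.
The two rarest classes, st sr se and + + +, are the double crossovers. Comparing them with the parentals, only the st allele has switched, so st is the middle locus and the order is sr – st – se.
Crossovers in the st–se interval produce the single-crossover classes + sr + and st + se (110 + 86 = 196) plus the double crossovers (20).
RF(st–se) = (196 + 20) / 1200 = 216/1200 = 0.1800 → 18.0 m.u.

18.0 m.u.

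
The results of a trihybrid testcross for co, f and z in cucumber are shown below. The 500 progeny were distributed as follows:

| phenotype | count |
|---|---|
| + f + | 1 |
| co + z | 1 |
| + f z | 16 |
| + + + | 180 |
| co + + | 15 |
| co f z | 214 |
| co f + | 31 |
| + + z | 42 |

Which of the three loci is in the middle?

f

The two most frequent reciprocal classes, co f z and + + +, are the parental types, so the F1 was co f z / + + +.
The two rarest classes, co + z and + f +, are the double crossovers. Comparing them with the parentals, only the f allele has switched, so f is the middle locus and the order is z – f – co.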